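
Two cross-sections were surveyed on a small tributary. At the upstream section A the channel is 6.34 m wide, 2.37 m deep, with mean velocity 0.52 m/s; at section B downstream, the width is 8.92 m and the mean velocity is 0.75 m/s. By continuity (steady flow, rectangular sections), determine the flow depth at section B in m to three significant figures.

1.17 m

Q = A₁V₁ = (6.34×2.37) × 0.52 = 7.813 m³/s
d₂ = Q/(b₂ V₂) = 7.813/(8.92×0.75) = 1.168 m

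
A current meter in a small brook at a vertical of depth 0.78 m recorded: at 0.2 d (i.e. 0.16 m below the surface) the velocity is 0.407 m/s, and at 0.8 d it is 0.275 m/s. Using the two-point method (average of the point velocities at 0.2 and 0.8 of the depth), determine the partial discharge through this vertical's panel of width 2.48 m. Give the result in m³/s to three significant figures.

v̄ = (0.407 + 0.275) / 2 = 0.3410 m/s
q = v̄ × d × w = 0.3410 × 0.78 × 2.48 = 0.6596 m³/s

0.660 m³/s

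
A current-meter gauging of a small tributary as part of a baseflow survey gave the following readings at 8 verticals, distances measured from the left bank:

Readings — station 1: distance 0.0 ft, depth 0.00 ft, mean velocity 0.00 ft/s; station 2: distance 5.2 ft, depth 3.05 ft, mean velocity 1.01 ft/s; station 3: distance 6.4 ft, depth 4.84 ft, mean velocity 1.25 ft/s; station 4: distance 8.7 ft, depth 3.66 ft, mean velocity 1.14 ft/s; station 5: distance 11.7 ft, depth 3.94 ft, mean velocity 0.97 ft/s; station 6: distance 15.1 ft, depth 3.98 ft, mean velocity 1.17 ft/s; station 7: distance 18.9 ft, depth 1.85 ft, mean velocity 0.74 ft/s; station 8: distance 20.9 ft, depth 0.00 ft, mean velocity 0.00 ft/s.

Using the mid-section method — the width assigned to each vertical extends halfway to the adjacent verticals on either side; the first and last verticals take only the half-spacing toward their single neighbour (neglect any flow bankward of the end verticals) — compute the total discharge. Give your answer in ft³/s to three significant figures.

w_2 = (6.4 − 0.0)/2 = 3.2 ft; q_2 = 1.01 × 3.05 × 3.2 = 9.858 ft³/s
w_3 = (8.7 − 5.2)/2 = 1.75 ft; q_3 = 1.25 × 4.84 × 1.75 = 10.59 ft³/s
w_4 = (11.7 − 6.4)/2 = 2.65 ft; q_4 = 1.14 × 3.66 × 2.65 = 11.06 ft³/s
w_5 = (15.1 − 8.7)/2 = 3.2 ft; q_5 = 0.97 × 3.94 × 3.2 = 12.23 ft³/s
w_6 = (18.9 − 11.7)/2 = 3.6 ft; q_6 = 1.17 × 3.98 × 3.6 = 16.76 ft³/s
w_7 = (20.9 − 15.1)/2 = 2.9 ft; q_7 = 0.74 × 1.85 × 2.9 = 3.970 ft³/s
Stations 1, 8 contribute zero (depth or velocity is 0).
Q = Σ qᵢ = 64.47 ft³/s

64.5 ft³/s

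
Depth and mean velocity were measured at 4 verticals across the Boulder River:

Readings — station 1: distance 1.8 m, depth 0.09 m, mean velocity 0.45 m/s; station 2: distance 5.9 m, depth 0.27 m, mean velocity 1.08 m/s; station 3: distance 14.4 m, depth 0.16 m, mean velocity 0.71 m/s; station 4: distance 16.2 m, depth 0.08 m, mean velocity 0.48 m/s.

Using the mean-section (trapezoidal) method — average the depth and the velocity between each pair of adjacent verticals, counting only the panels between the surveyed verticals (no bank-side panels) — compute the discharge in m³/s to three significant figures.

Panel 1-2: Δb = 4.1 m, d̄ = (0.09+0.27)/2 = 0.18, v̄ = (0.45+1.08)/2 = 0.765 → q = 4.1×0.18×0.765 = 0.5646 m³/s
Panel 2-3: Δb = 8.5 m, d̄ = (0.27+0.16)/2 = 0.215, v̄ = (1.08+0.71)/2 = 0.895 → q = 8.5×0.215×0.895 = 1.636 m³/s
Panel 3-4: Δb = 1.8 m, d̄ = (0.16+0.08)/2 = 0.12, v̄ = (0.71+0.48)/2 = 0.595 → q = 1.8×0.12×0.595 = 0.1285 m³/s
Q = Σ q = 2.329 m³/s

2.33 m³/s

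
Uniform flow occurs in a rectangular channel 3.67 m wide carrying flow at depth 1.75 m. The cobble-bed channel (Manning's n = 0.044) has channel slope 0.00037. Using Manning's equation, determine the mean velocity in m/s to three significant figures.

0.406 m/s

A = b·y = 3.67 × 1.75 = 6.423 m²
P = b + 2y = 3.67 + 2×1.75 = 7.170 m
R = A/P = 6.423/7.170 = 0.8957 m
Q = (1/n)·A·R^(2/3)·S^(1/2) = (1/0.044) × 6.423 × 0.8957^(2/3) × 0.00037^(1/2) = 2.609 m³/s
V = Q/A = 2.609/6.423 = 0.4062 m/s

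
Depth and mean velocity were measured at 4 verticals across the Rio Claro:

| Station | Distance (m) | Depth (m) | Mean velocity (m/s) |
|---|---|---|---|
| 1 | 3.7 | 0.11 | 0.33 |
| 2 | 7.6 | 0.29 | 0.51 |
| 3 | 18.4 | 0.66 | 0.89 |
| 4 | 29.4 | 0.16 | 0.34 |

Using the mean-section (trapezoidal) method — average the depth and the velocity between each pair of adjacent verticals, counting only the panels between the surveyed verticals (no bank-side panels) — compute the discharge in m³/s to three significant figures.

Panel 1-2: Δb = 3.9 m, d̄ = (0.11+0.29)/2 = 0.2, v̄ = (0.33+0.51)/2 = 0.42 → q = 3.9×0.2×0.42 = 0.3276 m³/s
Panel 2-3: Δb = 10.8 m, d̄ = (0.29+0.66)/2 = 0.475, v̄ = (0.51+0.89)/2 = 0.7 → q = 10.8×0.475×0.7 = 3.591 m³/s
Panel 3-4: Δb = 11 m, d̄ = (0.66+0.16)/2 = 0.41, v̄ = (0.89+0.34)/2 = 0.615 → q = 11×0.41×0.615 = 2.774 m³/s
Q = Σ q = 6.692 m³/s

6.69 m³/s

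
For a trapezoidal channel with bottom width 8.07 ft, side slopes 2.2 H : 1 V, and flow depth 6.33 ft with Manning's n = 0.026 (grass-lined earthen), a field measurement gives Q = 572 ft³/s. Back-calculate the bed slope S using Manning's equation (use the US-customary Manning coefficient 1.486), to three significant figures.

0.000936

A = (b + z·y)·y = (8.07 + 2.2×6.33)×6.33 = 139.2 ft²
P = b + 2y√(1+z²) = 8.07 + 2×6.33×√(1+2.2²) = 38.66 ft
R = A/P = 139.2/38.66 = 3.601 ft
S = (Q·n / (1.486·A·R^(2/3)))² = (572×0.026 / (1.486×139.2×2.349))² = 0.0009360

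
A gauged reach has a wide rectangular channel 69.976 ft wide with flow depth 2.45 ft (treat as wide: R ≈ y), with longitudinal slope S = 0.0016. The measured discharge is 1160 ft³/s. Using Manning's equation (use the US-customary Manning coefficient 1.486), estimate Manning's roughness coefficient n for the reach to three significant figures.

A = b·y = 69.976 × 2.45 = 171.4 ft²
Wide channel: R ≈ y = 2.45 ft
n = (1.486/Q)·A·R^(2/3)·S^(1/2) = (1.486/1160) × 171.4 × 1.817 × 0.04000 = 0.01597

0.0160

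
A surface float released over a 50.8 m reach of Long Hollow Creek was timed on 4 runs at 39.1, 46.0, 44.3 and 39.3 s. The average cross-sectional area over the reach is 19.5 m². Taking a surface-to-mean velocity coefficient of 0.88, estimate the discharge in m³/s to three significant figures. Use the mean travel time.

20.7 m³/s

t̄ = (39.1 + 46.0 + 44.3 + 39.3) / 4 = 42.175 s
v_surface = L / t̄ = 50.8 / 42.175 = 1.205 m/s
v_mean = 0.88 × 1.205 = 1.060 m/s
Q = A × v_mean = 19.5 × 1.060 = 20.67 m³/s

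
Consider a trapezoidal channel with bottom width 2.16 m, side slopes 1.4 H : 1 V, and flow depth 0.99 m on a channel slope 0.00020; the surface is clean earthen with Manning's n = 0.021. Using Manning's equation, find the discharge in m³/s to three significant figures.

1.74 m³/s

A = (b + z·y)·y = (2.16 + 1.4×0.99)×0.99 = 3.511 m²
P = b + 2y√(1+z²) = 2.16 + 2×0.99×√(1+1.4²) = 5.567 m
R = A/P = 3.511/5.567 = 0.6307 m
Q = (1/n)·A·R^(2/3)·S^(1/2) = (1/0.021) × 3.511 × 0.6307^(2/3) × 0.00020^(1/2) = 1.739 m³/s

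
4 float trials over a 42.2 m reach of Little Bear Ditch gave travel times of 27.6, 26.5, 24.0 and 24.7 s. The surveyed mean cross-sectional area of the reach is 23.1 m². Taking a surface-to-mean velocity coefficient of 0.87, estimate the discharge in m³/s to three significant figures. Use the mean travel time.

33.0 m³/s

t̄ = (27.6 + 26.5 + 24.0 + 24.7) / 4 = 25.7 s
v_surface = L / t̄ = 42.2 / 25.7 = 1.642 m/s
v_mean = 0.87 × 1.642 = 1.429 m/s
Q = A × v_mean = 23.1 × 1.429 = 33.00 m³/s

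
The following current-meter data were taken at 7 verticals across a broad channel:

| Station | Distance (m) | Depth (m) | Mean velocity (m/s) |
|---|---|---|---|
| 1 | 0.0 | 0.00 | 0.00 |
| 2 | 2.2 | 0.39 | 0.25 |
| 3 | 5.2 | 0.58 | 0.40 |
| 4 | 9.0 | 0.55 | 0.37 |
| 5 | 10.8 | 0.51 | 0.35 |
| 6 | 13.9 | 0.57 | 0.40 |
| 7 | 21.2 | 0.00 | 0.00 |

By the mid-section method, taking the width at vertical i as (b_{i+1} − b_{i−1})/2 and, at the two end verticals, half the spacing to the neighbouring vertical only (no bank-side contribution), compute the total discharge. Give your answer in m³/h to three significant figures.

w_2 = (5.2 − 0.0)/2 = 2.6 m; q_2 = 0.25 × 0.39 × 2.6 = 0.2535 m³/s
w_3 = (9.0 − 2.2)/2 = 3.4 m; q_3 = 0.40 × 0.58 × 3.4 = 0.7888 m³/s
w_4 = (10.8 − 5.2)/2 = 2.8 m; q_4 = 0.37 × 0.55 × 2.8 = 0.5698 m³/s
w_5 = (13.9 − 9.0)/2 = 2.45 m; q_5 = 0.35 × 0.51 × 2.45 = 0.4373 m³/s
w_6 = (21.2 − 10.8)/2 = 5.2 m; q_6 = 0.40 × 0.57 × 5.2 = 1.186 m³/s
Stations 1, 7 contribute zero (depth or velocity is 0).
Q = Σ qᵢ = 3.235 m³/s
= 3.235 × 3600 = 11650 m³/h

11600 m³/h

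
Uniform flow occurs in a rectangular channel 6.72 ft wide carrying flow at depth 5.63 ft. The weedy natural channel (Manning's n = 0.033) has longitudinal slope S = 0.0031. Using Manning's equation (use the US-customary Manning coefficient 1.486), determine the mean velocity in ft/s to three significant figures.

A = b·y = 6.72 × 5.63 = 37.83 ft²
P = b + 2y = 6.72 + 2×5.63 = 17.98 ft
R = A/P = 37.83/17.98 = 2.104 ft
Q = (1.486/n)·A·R^(2/3)·S^(1/2) = (1.486/0.033) × 37.83 × 2.104^(2/3) × 0.0031^(1/2) = 155.8 ft³/s
V = Q/A = 155.8/37.83 = 4.117 ft/s

4.12 ft/s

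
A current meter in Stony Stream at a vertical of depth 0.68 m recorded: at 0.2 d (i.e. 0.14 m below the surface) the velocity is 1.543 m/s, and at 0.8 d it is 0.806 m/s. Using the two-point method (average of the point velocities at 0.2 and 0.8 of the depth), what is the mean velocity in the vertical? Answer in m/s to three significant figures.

v̄ = (1.543 + 0.806) / 2 = 1.175 m/s

1.17 m/s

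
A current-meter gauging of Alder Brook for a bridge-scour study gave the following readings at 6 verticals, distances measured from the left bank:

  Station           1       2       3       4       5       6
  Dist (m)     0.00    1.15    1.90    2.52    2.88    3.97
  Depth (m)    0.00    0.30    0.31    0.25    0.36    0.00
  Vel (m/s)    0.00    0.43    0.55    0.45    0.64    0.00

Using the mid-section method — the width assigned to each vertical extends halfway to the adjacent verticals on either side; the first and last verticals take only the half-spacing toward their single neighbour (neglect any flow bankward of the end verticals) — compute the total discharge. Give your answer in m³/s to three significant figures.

0.462 m³/s

w_2 = (1.90 − 0.00)/2 = 0.95 m; q_2 = 0.43 × 0.30 × 0.95 = 0.1226 m³/s
w_3 = (2.52 − 1.15)/2 = 0.685 m; q_3 = 0.55 × 0.31 × 0.685 = 0.1168 m³/s
w_4 = (2.88 − 1.90)/2 = 0.49 m; q_4 = 0.45 × 0.25 × 0.49 = 0.05513 m³/s
w_5 = (3.97 − 2.52)/2 = 0.725 m; q_5 = 0.64 × 0.36 × 0.725 = 0.1670 m³/s
Stations 1, 6 contribute zero (depth or velocity is 0).
Q = Σ qᵢ = 0.4615 m³/s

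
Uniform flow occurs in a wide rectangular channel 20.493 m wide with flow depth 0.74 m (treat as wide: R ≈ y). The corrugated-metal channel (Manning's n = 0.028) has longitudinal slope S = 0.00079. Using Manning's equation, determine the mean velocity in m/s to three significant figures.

A = b·y = 20.493 × 0.74 = 15.16 m²
Wide channel: R ≈ y = 0.74 m
Q = (1/n)·A·R^(2/3)·S^(1/2) = (1/0.028) × 15.16 × 0.7400^(2/3) × 0.00079^(1/2) = 12.45 m³/s
V = Q/A = 12.45/15.16 = 0.8213 m/s

0.821 m/s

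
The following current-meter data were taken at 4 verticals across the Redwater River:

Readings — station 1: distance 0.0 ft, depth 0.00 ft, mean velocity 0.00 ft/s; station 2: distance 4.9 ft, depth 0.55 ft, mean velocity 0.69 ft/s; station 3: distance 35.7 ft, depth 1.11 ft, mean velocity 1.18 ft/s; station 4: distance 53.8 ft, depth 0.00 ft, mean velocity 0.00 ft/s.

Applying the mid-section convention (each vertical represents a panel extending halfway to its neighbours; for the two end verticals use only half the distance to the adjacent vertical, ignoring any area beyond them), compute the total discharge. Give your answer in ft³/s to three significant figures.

w_2 = (35.7 − 0.0)/2 = 17.85 ft; q_2 = 0.69 × 0.55 × 17.85 = 6.774 ft³/s
w_3 = (53.8 − 4.9)/2 = 24.45 ft; q_3 = 1.18 × 1.11 × 24.45 = 32.02 ft³/s
Stations 1, 4 contribute zero (depth or velocity is 0).
Q = Σ qᵢ = 38.80 ft³/s

38.8 ft³/s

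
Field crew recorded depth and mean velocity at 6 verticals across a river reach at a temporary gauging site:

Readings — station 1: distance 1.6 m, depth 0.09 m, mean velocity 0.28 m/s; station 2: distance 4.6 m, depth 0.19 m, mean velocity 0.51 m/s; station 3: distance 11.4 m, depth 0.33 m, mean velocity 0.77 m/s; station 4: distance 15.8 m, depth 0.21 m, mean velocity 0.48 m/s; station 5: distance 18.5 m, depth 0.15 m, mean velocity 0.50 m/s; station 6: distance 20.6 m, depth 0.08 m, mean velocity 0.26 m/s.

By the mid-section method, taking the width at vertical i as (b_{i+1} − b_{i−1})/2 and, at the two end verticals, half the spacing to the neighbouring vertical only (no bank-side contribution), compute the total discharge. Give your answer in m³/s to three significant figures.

w_1 = (4.6 − 1.6)/2 = 1.5 m; q_1 = 0.28 × 0.09 × 1.5 = 0.03780 m³/s
w_2 = (11.4 − 1.6)/2 = 4.9 m; q_2 = 0.51 × 0.19 × 4.9 = 0.4748 m³/s
w_3 = (15.8 − 4.6)/2 = 5.6 m; q_3 = 0.77 × 0.33 × 5.6 = 1.423 m³/s
w_4 = (18.5 − 11.4)/2 = 3.55 m; q_4 = 0.48 × 0.21 × 3.55 = 0.3578 m³/s
w_5 = (20.6 − 15.8)/2 = 2.4 m; q_5 = 0.50 × 0.15 × 2.4 = 0.1800 m³/s
w_6 = (20.6 − 18.5)/2 = 1.05 m; q_6 = 0.26 × 0.08 × 1.05 = 0.02184 m³/s
Q = Σ qᵢ = 2.495 m³/s

2.50 m³/s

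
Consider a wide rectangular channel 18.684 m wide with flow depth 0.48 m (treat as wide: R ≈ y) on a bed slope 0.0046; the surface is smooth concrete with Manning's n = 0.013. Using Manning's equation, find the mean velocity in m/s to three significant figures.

3.20 m/s

A = b·y = 18.684 × 0.48 = 8.968 m²
Wide channel: R ≈ y = 0.48 m
Q = (1/n)·A·R^(2/3)·S^(1/2) = (1/0.013) × 8.968 × 0.4800^(2/3) × 0.0046^(1/2) = 28.68 m³/s
V = Q/A = 28.68/8.968 = 3.198 m/s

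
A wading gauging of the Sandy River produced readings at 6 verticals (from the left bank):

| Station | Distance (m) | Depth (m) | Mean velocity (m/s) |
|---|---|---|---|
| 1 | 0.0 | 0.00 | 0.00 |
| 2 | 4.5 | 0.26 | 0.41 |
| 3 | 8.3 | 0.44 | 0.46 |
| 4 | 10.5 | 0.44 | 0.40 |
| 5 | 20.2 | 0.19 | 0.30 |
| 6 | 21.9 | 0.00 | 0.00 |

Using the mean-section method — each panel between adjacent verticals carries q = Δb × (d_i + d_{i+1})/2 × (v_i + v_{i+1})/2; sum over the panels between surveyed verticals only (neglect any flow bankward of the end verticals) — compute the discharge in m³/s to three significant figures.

Panel 1-2: Δb = 4.5 m, d̄ = (0.00+0.26)/2 = 0.13, v̄ = (0.00+0.41)/2 = 0.205 → q = 4.5×0.13×0.205 = 0.1199 m³/s
Panel 2-3: Δb = 3.8 m, d̄ = (0.26+0.44)/2 = 0.35, v̄ = (0.41+0.46)/2 = 0.435 → q = 3.8×0.35×0.435 = 0.5786 m³/s
Panel 3-4: Δb = 2.2 m, d̄ = (0.44+0.44)/2 = 0.44, v̄ = (0.46+0.40)/2 = 0.43 → q = 2.2×0.44×0.43 = 0.4162 m³/s
Panel 4-5: Δb = 9.7 m, d̄ = (0.44+0.19)/2 = 0.315, v̄ = (0.40+0.30)/2 = 0.35 → q = 9.7×0.315×0.35 = 1.069 m³/s
Panel 5-6: Δb = 1.7 m, d̄ = (0.19+0.00)/2 = 0.095, v̄ = (0.30+0.00)/2 = 0.15 → q = 1.7×0.095×0.15 = 0.02423 m³/s
Q = Σ q = 2.208 m³/s

2.21 m³/s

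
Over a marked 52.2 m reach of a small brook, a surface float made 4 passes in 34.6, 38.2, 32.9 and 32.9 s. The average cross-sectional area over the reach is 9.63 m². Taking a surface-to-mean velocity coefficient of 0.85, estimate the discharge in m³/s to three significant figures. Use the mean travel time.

12.3 m³/s

t̄ = (34.6 + 38.2 + 32.9 + 32.9) / 4 = 34.65 s
v_surface = L / t̄ = 52.2 / 34.65 = 1.506 m/s
v_mean = 0.85 × 1.506 = 1.281 m/s
Q = A × v_mean = 9.63 × 1.281 = 12.33 m³/s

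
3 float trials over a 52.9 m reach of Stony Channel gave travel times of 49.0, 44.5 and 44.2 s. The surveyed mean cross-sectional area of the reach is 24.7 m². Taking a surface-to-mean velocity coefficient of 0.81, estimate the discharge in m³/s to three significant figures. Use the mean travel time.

23.1 m³/s

t̄ = (49.0 + 44.5 + 44.2) / 3 = 45.9 s
v_surface = L / t̄ = 52.9 / 45.9 = 1.153 m/s
v_mean = 0.81 × 1.153 = 0.9335 m/s
Q = A × v_mean = 24.7 × 0.9335 = 23.06 m³/s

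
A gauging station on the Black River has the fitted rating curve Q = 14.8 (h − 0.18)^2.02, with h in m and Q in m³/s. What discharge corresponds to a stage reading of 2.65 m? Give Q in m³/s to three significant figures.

Q = 14.8 × (2.65 − 0.18)^2.02 = 14.8 × 2.47^2.02 = 91.94 m³/s

91.9 m³/s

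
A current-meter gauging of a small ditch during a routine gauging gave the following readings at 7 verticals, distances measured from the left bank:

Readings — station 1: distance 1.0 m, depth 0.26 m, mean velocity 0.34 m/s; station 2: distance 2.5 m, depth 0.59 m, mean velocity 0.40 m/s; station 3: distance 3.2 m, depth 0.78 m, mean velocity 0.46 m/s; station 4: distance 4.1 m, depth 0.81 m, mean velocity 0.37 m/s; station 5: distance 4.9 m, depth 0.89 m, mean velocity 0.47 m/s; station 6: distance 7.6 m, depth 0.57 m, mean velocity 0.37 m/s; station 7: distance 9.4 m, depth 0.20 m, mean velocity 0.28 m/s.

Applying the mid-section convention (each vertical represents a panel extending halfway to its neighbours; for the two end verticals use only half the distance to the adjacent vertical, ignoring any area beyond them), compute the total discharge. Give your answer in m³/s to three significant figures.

2.12 m³/s

w_1 = (2.5 − 1.0)/2 = 0.75 m; q_1 = 0.34 × 0.26 × 0.75 = 0.06630 m³/s
w_2 = (3.2 − 1.0)/2 = 1.1 m; q_2 = 0.40 × 0.59 × 1.1 = 0.2596 m³/s
w_3 = (4.1 − 2.5)/2 = 0.8 m; q_3 = 0.46 × 0.78 × 0.8 = 0.2870 m³/s
w_4 = (4.9 − 3.2)/2 = 0.85 m; q_4 = 0.37 × 0.81 × 0.85 = 0.2547 m³/s
w_5 = (7.6 − 4.1)/2 = 1.75 m; q_5 = 0.47 × 0.89 × 1.75 = 0.7320 m³/s
w_6 = (9.4 − 4.9)/2 = 2.25 m; q_6 = 0.37 × 0.57 × 2.25 = 0.4745 m³/s
w_7 = (9.4 − 7.6)/2 = 0.9 m; q_7 = 0.28 × 0.20 × 0.9 = 0.05040 m³/s
Q = Σ qᵢ = 2.125 m³/s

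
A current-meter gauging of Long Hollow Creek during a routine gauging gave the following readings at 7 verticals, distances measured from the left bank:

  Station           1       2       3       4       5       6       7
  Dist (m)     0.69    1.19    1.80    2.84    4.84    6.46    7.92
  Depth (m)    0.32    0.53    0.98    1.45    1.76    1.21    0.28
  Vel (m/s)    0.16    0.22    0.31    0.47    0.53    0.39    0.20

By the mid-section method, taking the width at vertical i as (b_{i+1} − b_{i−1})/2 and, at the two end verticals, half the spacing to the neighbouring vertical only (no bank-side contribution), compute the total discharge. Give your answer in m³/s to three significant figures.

3.82 m³/s

w_1 = (1.19 − 0.69)/2 = 0.25 m; q_1 = 0.16 × 0.32 × 0.25 = 0.01280 m³/s
w_2 = (1.80 − 0.69)/2 = 0.555 m; q_2 = 0.22 × 0.53 × 0.555 = 0.06471 m³/s
w_3 = (2.84 − 1.19)/2 = 0.825 m; q_3 = 0.31 × 0.98 × 0.825 = 0.2506 m³/s
w_4 = (4.84 − 1.80)/2 = 1.52 m; q_4 = 0.47 × 1.45 × 1.52 = 1.036 m³/s
w_5 = (6.46 − 2.84)/2 = 1.81 m; q_5 = 0.53 × 1.76 × 1.81 = 1.688 m³/s
w_6 = (7.92 − 4.84)/2 = 1.54 m; q_6 = 0.39 × 1.21 × 1.54 = 0.7267 m³/s
w_7 = (7.92 − 6.46)/2 = 0.73 m; q_7 = 0.20 × 0.28 × 0.73 = 0.04088 m³/s
Q = Σ qᵢ = 3.820 m³/s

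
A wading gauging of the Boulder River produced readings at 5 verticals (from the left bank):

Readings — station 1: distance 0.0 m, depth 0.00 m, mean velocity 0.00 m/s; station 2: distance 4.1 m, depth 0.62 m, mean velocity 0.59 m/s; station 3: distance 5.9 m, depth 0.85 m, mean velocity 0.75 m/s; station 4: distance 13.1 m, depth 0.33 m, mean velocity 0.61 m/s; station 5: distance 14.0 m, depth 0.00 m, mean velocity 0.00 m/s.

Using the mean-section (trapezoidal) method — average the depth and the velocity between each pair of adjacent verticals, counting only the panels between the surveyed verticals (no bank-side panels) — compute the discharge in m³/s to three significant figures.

4.20 m³/s

Panel 1-2: Δb = 4.1 m, d̄ = (0.00+0.62)/2 = 0.31, v̄ = (0.00+0.59)/2 = 0.295 → q = 4.1×0.31×0.295 = 0.3749 m³/s
Panel 2-3: Δb = 1.8 m, d̄ = (0.62+0.85)/2 = 0.735, v̄ = (0.59+0.75)/2 = 0.67 → q = 1.8×0.735×0.67 = 0.8864 m³/s
Panel 3-4: Δb = 7.2 m, d̄ = (0.85+0.33)/2 = 0.59, v̄ = (0.75+0.61)/2 = 0.68 → q = 7.2×0.59×0.68 = 2.889 m³/s
Panel 4-5: Δb = 0.9 m, d̄ = (0.33+0.00)/2 = 0.165, v̄ = (0.61+0.00)/2 = 0.305 → q = 0.9×0.165×0.305 = 0.04529 m³/s
Q = Σ q = 4.195 m³/s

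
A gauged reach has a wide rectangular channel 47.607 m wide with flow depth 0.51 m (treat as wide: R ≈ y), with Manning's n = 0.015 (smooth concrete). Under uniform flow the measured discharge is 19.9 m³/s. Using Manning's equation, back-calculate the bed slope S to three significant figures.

0.000371

A = b·y = 47.607 × 0.51 = 24.28 m²
Wide channel: R ≈ y = 0.51 m
S = (Q·n / (1·A·R^(2/3)))² = (19.9×0.015 / (1×24.28×0.6383))² = 0.0003709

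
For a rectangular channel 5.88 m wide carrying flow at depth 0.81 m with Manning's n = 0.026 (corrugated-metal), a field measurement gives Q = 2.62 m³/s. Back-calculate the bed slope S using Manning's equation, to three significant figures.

A = b·y = 5.88 × 0.81 = 4.763 m²
P = b + 2y = 5.88 + 2×0.81 = 7.500 m
R = A/P = 4.763/7.500 = 0.6350 m
S = (Q·n / (1·A·R^(2/3)))² = (2.62×0.026 / (1×4.763×0.7388))² = 0.0003748

0.000375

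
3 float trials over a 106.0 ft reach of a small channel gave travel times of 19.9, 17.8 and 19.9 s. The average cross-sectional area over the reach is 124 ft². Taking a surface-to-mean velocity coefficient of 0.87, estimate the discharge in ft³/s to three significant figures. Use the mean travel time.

t̄ = (19.9 + 17.8 + 19.9) / 3 = 19.2 s
v_surface = L / t̄ = 106.0 / 19.2 = 5.521 ft/s
v_mean = 0.87 × 5.521 = 4.803 ft/s
Q = A × v_mean = 124 × 4.803 = 595.6 ft³/s

596 ft³/s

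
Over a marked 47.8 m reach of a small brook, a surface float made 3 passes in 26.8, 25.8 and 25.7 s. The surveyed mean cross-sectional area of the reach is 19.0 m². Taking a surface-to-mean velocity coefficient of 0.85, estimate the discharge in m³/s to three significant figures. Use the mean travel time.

29.6 m³/s

t̄ = (26.8 + 25.8 + 25.7) / 3 = 26.1 s
v_surface = L / t̄ = 47.8 / 26.1 = 1.831 m/s
v_mean = 0.85 × 1.831 = 1.557 m/s
Q = A × v_mean = 19.0 × 1.557 = 29.58 m³/s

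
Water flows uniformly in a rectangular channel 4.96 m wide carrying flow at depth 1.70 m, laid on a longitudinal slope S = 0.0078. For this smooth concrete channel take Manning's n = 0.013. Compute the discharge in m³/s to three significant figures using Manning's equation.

57.6 m³/s

A = b·y = 4.96 × 1.70 = 8.432 m²
P = b + 2y = 4.96 + 2×1.70 = 8.360 m
R = A/P = 8.432/8.360 = 1.009 m
Q = (1/n)·A·R^(2/3)·S^(1/2) = (1/0.013) × 8.432 × 1.009^(2/3) × 0.0078^(1/2) = 57.61 m³/s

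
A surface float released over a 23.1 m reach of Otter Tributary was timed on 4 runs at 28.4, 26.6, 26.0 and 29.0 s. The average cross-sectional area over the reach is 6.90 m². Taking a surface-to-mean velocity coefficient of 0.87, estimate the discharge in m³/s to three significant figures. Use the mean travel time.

5.04 m³/s

t̄ = (28.4 + 26.6 + 26.0 + 29.0) / 4 = 27.5 s
v_surface = L / t̄ = 23.1 / 27.5 = 0.8400 m/s
v_mean = 0.87 × 0.8400 = 0.7308 m/s
Q = A × v_mean = 6.90 × 0.7308 = 5.043 m³/s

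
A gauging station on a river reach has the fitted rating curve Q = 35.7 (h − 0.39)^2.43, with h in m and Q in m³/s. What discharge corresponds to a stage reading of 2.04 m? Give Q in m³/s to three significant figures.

Q = 35.7 × (2.04 − 0.39)^2.43 = 35.7 × 1.65^2.43 = 120.5 m³/s

121 m³/s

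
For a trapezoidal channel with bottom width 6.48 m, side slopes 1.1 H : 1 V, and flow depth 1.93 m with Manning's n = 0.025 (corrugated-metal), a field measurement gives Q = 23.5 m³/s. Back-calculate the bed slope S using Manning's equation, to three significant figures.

A = (b + z·y)·y = (6.48 + 1.1×1.93)×1.93 = 16.60 m²
P = b + 2y√(1+z²) = 6.48 + 2×1.93×√(1+1.1²) = 12.22 m
R = A/P = 16.60/12.22 = 1.359 m
S = (Q·n / (1·A·R^(2/3)))² = (23.5×0.025 / (1×16.60×1.227))² = 0.0008318

0.000832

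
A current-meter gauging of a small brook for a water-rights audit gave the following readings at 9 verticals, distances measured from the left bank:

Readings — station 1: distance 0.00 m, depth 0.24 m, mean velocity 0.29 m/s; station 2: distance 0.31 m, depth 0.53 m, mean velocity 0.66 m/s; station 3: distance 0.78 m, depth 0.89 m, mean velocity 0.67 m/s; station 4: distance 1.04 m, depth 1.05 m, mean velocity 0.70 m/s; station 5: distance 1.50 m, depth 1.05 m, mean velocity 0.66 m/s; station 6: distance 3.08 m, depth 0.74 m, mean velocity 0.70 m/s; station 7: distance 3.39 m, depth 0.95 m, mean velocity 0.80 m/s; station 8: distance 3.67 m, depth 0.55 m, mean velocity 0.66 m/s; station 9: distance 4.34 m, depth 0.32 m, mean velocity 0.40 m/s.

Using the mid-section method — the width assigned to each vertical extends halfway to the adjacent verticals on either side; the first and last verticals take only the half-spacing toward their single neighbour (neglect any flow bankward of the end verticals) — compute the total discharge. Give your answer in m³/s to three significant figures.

2.27 m³/s

w_1 = (0.31 − 0.00)/2 = 0.155 m; q_1 = 0.29 × 0.24 × 0.155 = 0.01079 m³/s
w_2 = (0.78 − 0.00)/2 = 0.39 m; q_2 = 0.66 × 0.53 × 0.39 = 0.1364 m³/s
w_3 = (1.04 − 0.31)/2 = 0.365 m; q_3 = 0.67 × 0.89 × 0.365 = 0.2176 m³/s
w_4 = (1.50 − 0.78)/2 = 0.36 m; q_4 = 0.70 × 1.05 × 0.36 = 0.2646 m³/s
w_5 = (3.08 − 1.04)/2 = 1.02 m; q_5 = 0.66 × 1.05 × 1.02 = 0.7069 m³/s
w_6 = (3.39 − 1.50)/2 = 0.945 m; q_6 = 0.70 × 0.74 × 0.945 = 0.4895 m³/s
w_7 = (3.67 − 3.08)/2 = 0.295 m; q_7 = 0.80 × 0.95 × 0.295 = 0.2242 m³/s
w_8 = (4.34 − 3.39)/2 = 0.475 m; q_8 = 0.66 × 0.55 × 0.475 = 0.1724 m³/s
w_9 = (4.34 − 3.67)/2 = 0.335 m; q_9 = 0.40 × 0.32 × 0.335 = 0.04288 m³/s
Q = Σ qᵢ = 2.265 m³/s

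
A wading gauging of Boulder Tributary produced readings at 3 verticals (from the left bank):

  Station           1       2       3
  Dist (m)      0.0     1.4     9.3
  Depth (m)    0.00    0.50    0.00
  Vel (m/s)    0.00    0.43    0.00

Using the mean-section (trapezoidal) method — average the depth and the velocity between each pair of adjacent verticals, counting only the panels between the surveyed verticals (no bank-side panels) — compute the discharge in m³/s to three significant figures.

0.500 m³/s

Panel 1-2: Δb = 1.4 m, d̄ = (0.00+0.50)/2 = 0.25, v̄ = (0.00+0.43)/2 = 0.215 → q = 1.4×0.25×0.215 = 0.07525 m³/s
Panel 2-3: Δb = 7.9 m, d̄ = (0.50+0.00)/2 = 0.25, v̄ = (0.43+0.00)/2 = 0.215 → q = 7.9×0.25×0.215 = 0.4246 m³/s
Q = Σ q = 0.4999 m³/s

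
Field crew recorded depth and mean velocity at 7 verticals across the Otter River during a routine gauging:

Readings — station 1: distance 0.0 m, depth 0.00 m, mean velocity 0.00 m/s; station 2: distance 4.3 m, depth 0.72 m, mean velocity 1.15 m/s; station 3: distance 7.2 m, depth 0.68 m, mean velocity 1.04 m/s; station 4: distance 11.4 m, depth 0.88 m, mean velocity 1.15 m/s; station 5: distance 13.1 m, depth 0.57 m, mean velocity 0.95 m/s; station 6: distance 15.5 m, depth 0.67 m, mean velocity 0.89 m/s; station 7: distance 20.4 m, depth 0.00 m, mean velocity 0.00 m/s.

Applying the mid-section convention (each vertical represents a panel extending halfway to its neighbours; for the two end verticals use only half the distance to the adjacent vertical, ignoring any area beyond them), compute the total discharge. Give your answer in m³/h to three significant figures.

42300 m³/h

w_2 = (7.2 − 0.0)/2 = 3.6 m; q_2 = 1.15 × 0.72 × 3.6 = 2.981 m³/s
w_3 = (11.4 − 4.3)/2 = 3.55 m; q_3 = 1.04 × 0.68 × 3.55 = 2.511 m³/s
w_4 = (13.1 − 7.2)/2 = 2.95 m; q_4 = 1.15 × 0.88 × 2.95 = 2.985 m³/s
w_5 = (15.5 − 11.4)/2 = 2.05 m; q_5 = 0.95 × 0.57 × 2.05 = 1.110 m³/s
w_6 = (20.4 − 13.1)/2 = 3.65 m; q_6 = 0.89 × 0.67 × 3.65 = 2.176 m³/s
Stations 1, 7 contribute zero (depth or velocity is 0).
Q = Σ qᵢ = 11.76 m³/s
= 11.76 × 3600 = 42350 m³/h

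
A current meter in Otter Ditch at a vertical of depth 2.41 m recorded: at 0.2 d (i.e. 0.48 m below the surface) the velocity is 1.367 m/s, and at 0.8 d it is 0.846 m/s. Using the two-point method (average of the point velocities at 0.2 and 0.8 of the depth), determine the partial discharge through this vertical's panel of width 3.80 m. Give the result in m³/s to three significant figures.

v̄ = (1.367 + 0.846) / 2 = 1.107 m/s
q = v̄ × d × w = 1.107 × 2.41 × 3.80 = 10.13 m³/s

10.1 m³/s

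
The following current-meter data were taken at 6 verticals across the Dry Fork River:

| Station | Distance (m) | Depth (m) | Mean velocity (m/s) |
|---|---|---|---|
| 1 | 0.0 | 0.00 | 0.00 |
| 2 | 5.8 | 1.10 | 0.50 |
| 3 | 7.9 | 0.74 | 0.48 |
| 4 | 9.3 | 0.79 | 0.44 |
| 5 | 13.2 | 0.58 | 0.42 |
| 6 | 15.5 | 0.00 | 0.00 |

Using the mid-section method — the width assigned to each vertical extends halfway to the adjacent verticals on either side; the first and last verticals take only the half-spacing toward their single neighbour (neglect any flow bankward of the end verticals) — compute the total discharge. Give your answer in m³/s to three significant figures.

w_2 = (7.9 − 0.0)/2 = 3.95 m; q_2 = 0.50 × 1.10 × 3.95 = 2.173 m³/s
w_3 = (9.3 − 5.8)/2 = 1.75 m; q_3 = 0.48 × 0.74 × 1.75 = 0.6216 m³/s
w_4 = (13.2 − 7.9)/2 = 2.65 m; q_4 = 0.44 × 0.79 × 2.65 = 0.9211 m³/s
w_5 = (15.5 − 9.3)/2 = 3.1 m; q_5 = 0.42 × 0.58 × 3.1 = 0.7552 m³/s
Stations 1, 6 contribute zero (depth or velocity is 0).
Q = Σ qᵢ = 4.470 m³/s

4.47 m³/s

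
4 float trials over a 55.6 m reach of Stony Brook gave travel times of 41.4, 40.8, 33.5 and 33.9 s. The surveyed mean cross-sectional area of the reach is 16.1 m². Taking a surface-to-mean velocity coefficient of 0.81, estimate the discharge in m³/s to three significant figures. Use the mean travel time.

t̄ = (41.4 + 40.8 + 33.5 + 33.9) / 4 = 37.4 s
v_surface = L / t̄ = 55.6 / 37.4 = 1.487 m/s
v_mean = 0.81 × 1.487 = 1.204 m/s
Q = A × v_mean = 16.1 × 1.204 = 19.39 m³/s

19.4 m³/s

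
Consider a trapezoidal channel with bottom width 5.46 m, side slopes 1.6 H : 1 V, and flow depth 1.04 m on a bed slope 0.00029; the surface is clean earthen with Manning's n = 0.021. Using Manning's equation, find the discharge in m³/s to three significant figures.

5.13 m³/s

A = (b + z·y)·y = (5.46 + 1.6×1.04)×1.04 = 7.409 m²
P = b + 2y√(1+z²) = 5.46 + 2×1.04×√(1+1.6²) = 9.385 m
R = A/P = 7.409/9.385 = 0.7895 m
Q = (1/n)·A·R^(2/3)·S^(1/2) = (1/0.021) × 7.409 × 0.7895^(2/3) × 0.00029^(1/2) = 5.132 m³/s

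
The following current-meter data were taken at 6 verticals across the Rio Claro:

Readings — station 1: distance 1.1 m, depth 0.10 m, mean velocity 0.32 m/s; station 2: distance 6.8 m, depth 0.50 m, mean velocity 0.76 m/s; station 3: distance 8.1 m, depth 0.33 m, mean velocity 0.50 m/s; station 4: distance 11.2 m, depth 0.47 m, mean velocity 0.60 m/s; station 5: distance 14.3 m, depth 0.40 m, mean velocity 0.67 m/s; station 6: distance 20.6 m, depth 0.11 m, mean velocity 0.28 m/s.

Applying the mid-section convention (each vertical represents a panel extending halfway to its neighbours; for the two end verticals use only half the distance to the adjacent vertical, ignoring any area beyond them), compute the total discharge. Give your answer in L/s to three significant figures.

w_1 = (6.8 − 1.1)/2 = 2.85 m; q_1 = 0.32 × 0.10 × 2.85 = 0.09120 m³/s
w_2 = (8.1 − 1.1)/2 = 3.5 m; q_2 = 0.76 × 0.50 × 3.5 = 1.330 m³/s
w_3 = (11.2 − 6.8)/2 = 2.2 m; q_3 = 0.50 × 0.33 × 2.2 = 0.3630 m³/s
w_4 = (14.3 − 8.1)/2 = 3.1 m; q_4 = 0.60 × 0.47 × 3.1 = 0.8742 m³/s
w_5 = (20.6 − 11.2)/2 = 4.7 m; q_5 = 0.67 × 0.40 × 4.7 = 1.260 m³/s
w_6 = (20.6 − 14.3)/2 = 3.15 m; q_6 = 0.28 × 0.11 × 3.15 = 0.09702 m³/s
Q = Σ qᵢ = 4.015 m³/s
= 4.015 × 1000 = 4015 L/s

4020 L/s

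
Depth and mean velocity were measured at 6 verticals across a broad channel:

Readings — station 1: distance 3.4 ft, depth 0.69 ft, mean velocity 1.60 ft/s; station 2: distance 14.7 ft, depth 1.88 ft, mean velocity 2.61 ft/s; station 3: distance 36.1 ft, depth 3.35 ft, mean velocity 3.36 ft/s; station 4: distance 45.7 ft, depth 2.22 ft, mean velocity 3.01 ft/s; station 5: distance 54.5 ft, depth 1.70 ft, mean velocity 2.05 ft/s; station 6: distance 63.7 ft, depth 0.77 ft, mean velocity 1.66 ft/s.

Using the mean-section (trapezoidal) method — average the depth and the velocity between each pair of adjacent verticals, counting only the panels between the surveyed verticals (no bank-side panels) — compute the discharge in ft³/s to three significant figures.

347 ft³/s

Panel 1-2: Δb = 11.3 ft, d̄ = (0.69+1.88)/2 = 1.285, v̄ = (1.60+2.61)/2 = 2.105 → q = 11.3×1.285×2.105 = 30.57 ft³/s
Panel 2-3: Δb = 21.4 ft, d̄ = (1.88+3.35)/2 = 2.615, v̄ = (2.61+3.36)/2 = 2.985 → q = 21.4×2.615×2.985 = 167.0 ft³/s
Panel 3-4: Δb = 9.6 ft, d̄ = (3.35+2.22)/2 = 2.785, v̄ = (3.36+3.01)/2 = 3.185 → q = 9.6×2.785×3.185 = 85.15 ft³/s
Panel 4-5: Δb = 8.8 ft, d̄ = (2.22+1.70)/2 = 1.96, v̄ = (3.01+2.05)/2 = 2.53 → q = 8.8×1.96×2.53 = 43.64 ft³/s
Panel 5-6: Δb = 9.2 ft, d̄ = (1.70+0.77)/2 = 1.235, v̄ = (2.05+1.66)/2 = 1.855 → q = 9.2×1.235×1.855 = 21.08 ft³/s
Q = Σ q = 347.5 ft³/s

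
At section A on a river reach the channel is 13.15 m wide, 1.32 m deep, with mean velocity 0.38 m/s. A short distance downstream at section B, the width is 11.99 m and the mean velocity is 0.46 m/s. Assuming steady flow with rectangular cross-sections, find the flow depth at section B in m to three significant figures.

1.20 m

Q = A₁V₁ = (13.15×1.32) × 0.38 = 6.596 m³/s
d₂ = Q/(b₂ V₂) = 6.596/(11.99×0.46) = 1.196 m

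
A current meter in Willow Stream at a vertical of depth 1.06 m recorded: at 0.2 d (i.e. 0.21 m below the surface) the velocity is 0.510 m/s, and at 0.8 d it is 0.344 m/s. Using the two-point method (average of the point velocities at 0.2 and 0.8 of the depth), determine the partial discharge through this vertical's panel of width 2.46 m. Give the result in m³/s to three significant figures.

v̄ = (0.510 + 0.344) / 2 = 0.4270 m/s
q = v̄ × d × w = 0.4270 × 1.06 × 2.46 = 1.113 m³/s

1.11 m³/s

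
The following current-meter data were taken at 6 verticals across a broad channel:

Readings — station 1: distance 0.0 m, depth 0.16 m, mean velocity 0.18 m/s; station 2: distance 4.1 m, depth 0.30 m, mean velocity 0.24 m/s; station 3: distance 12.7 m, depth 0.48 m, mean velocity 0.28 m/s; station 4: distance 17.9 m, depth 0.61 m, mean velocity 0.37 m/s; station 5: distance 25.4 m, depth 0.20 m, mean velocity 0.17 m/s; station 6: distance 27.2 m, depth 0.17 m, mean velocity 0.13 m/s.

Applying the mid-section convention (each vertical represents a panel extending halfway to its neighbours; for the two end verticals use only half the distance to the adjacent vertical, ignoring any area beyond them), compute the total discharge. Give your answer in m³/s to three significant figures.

3.05 m³/s

w_1 = (4.1 − 0.0)/2 = 2.05 m; q_1 = 0.18 × 0.16 × 2.05 = 0.05904 m³/s
w_2 = (12.7 − 0.0)/2 = 6.35 m; q_2 = 0.24 × 0.30 × 6.35 = 0.4572 m³/s
w_3 = (17.9 − 4.1)/2 = 6.9 m; q_3 = 0.28 × 0.48 × 6.9 = 0.9274 m³/s
w_4 = (25.4 − 12.7)/2 = 6.35 m; q_4 = 0.37 × 0.61 × 6.35 = 1.433 m³/s
w_5 = (27.2 − 17.9)/2 = 4.65 m; q_5 = 0.17 × 0.20 × 4.65 = 0.1581 m³/s
w_6 = (27.2 − 25.4)/2 = 0.9 m; q_6 = 0.13 × 0.17 × 0.9 = 0.01989 m³/s
Q = Σ qᵢ = 3.055 m³/s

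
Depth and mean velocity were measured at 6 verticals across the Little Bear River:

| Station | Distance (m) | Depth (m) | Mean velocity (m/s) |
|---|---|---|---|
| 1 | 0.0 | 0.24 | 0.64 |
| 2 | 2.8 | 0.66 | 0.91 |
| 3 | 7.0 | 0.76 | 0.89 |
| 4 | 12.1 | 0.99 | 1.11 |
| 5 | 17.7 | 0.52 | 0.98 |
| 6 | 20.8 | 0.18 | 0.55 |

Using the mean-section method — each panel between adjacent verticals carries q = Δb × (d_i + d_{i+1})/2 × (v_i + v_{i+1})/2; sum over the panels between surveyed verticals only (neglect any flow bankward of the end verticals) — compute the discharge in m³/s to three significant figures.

13.4 m³/s

Panel 1-2: Δb = 2.8 m, d̄ = (0.24+0.66)/2 = 0.45, v̄ = (0.64+0.91)/2 = 0.775 → q = 2.8×0.45×0.775 = 0.9765 m³/s
Panel 2-3: Δb = 4.2 m, d̄ = (0.66+0.76)/2 = 0.71, v̄ = (0.91+0.89)/2 = 0.9 → q = 4.2×0.71×0.9 = 2.684 m³/s
Panel 3-4: Δb = 5.1 m, d̄ = (0.76+0.99)/2 = 0.875, v̄ = (0.89+1.11)/2 = 1 → q = 5.1×0.875×1 = 4.463 m³/s
Panel 4-5: Δb = 5.6 m, d̄ = (0.99+0.52)/2 = 0.755, v̄ = (1.11+0.98)/2 = 1.045 → q = 5.6×0.755×1.045 = 4.418 m³/s
Panel 5-6: Δb = 3.1 m, d̄ = (0.52+0.18)/2 = 0.35, v̄ = (0.98+0.55)/2 = 0.765 → q = 3.1×0.35×0.765 = 0.8300 m³/s
Q = Σ q = 13.37 m³/s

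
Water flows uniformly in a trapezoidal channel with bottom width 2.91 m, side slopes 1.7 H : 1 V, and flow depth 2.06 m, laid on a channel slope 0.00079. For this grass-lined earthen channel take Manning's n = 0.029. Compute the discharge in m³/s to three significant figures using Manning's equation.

14.4 m³/s

A = (b + z·y)·y = (2.91 + 1.7×2.06)×2.06 = 13.21 m²
P = b + 2y√(1+z²) = 2.91 + 2×2.06×√(1+1.7²) = 11.04 m
R = A/P = 13.21/11.04 = 1.197 m
Q = (1/n)·A·R^(2/3)·S^(1/2) = (1/0.029) × 13.21 × 1.197^(2/3) × 0.00079^(1/2) = 14.43 m³/s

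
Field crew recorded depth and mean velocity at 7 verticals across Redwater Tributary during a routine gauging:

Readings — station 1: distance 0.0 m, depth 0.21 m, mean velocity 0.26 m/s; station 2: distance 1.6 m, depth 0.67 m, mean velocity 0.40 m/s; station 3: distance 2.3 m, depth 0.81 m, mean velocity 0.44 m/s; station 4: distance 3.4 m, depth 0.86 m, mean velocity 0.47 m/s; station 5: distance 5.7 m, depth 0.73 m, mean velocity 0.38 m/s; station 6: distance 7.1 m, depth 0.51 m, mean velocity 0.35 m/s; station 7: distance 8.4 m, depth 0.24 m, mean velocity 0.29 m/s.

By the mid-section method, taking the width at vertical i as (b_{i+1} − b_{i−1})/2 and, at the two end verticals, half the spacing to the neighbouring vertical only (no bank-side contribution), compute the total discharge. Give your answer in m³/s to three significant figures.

w_1 = (1.6 − 0.0)/2 = 0.8 m; q_1 = 0.26 × 0.21 × 0.8 = 0.04368 m³/s
w_2 = (2.3 − 0.0)/2 = 1.15 m; q_2 = 0.40 × 0.67 × 1.15 = 0.3082 m³/s
w_3 = (3.4 − 1.6)/2 = 0.9 m; q_3 = 0.44 × 0.81 × 0.9 = 0.3208 m³/s
w_4 = (5.7 − 2.3)/2 = 1.7 m; q_4 = 0.47 × 0.86 × 1.7 = 0.6871 m³/s
w_5 = (7.1 − 3.4)/2 = 1.85 m; q_5 = 0.38 × 0.73 × 1.85 = 0.5132 m³/s
w_6 = (8.4 − 5.7)/2 = 1.35 m; q_6 = 0.35 × 0.51 × 1.35 = 0.2410 m³/s
w_7 = (8.4 − 7.1)/2 = 0.65 m; q_7 = 0.29 × 0.24 × 0.65 = 0.04524 m³/s
Q = Σ qᵢ = 2.159 m³/s

2.16 m³/s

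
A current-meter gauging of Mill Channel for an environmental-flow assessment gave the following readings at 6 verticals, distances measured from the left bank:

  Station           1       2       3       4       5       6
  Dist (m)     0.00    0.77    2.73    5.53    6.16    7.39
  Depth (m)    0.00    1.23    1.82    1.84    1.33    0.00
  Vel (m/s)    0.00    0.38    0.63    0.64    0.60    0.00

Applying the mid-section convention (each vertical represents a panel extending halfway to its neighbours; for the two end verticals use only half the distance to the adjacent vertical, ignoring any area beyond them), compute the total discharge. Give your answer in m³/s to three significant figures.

w_2 = (2.73 − 0.00)/2 = 1.365 m; q_2 = 0.38 × 1.23 × 1.365 = 0.6380 m³/s
w_3 = (5.53 − 0.77)/2 = 2.38 m; q_3 = 0.63 × 1.82 × 2.38 = 2.729 m³/s
w_4 = (6.16 − 2.73)/2 = 1.715 m; q_4 = 0.64 × 1.84 × 1.715 = 2.020 m³/s
w_5 = (7.39 − 5.53)/2 = 0.93 m; q_5 = 0.60 × 1.33 × 0.93 = 0.7421 m³/s
Stations 1, 6 contribute zero (depth or velocity is 0).
Q = Σ qᵢ = 6.129 m³/s

6.13 m³/s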